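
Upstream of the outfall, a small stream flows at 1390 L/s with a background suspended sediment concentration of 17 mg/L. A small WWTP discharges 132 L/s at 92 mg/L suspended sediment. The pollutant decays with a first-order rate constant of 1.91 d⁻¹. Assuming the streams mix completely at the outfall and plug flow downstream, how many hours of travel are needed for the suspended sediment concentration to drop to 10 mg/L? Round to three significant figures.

10.7 h

Mass balance: C = (1390·17.00 + 132.0·92.00) / 1522 = 35770/1522 = 23.50 mg/L.
23.50·exp(−k·t) = 10 → t = ln(23.50/10)/k = 38660 s = 10.74 h.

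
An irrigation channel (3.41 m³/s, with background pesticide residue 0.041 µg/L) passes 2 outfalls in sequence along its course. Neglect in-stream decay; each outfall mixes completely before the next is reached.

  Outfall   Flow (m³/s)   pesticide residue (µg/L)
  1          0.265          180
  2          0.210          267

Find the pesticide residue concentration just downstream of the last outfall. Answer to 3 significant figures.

Outfall 1: combined Q = 3.675 m³/s; C = (3.410·0.04100 + 0.2650·180.0)/3.675 = 13.02 µg/L.
Outfall 2: combined Q = 3.885 m³/s; C = (3.675·13.02 + 0.2100·267.0)/3.885 = 26.75 µg/L.

26.7 µg/L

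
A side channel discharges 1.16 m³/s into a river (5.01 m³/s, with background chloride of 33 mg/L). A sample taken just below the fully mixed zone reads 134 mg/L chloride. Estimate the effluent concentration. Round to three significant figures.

Mass balance: 5.010·33.00 + 1.160·Cₑ = 6.170·134.0
→ Cₑ = (6.170·134.0 − 5.010·33.00) / 1.160 = 570.2 mg/L.

570 mg/L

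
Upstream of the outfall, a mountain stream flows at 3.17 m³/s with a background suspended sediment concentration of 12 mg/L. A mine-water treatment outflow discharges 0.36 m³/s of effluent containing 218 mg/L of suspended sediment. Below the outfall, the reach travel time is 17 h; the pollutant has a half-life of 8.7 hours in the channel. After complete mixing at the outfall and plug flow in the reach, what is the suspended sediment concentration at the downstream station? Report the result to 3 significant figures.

8.52 mg/L

Conservation of mass: C = (3.170·12.00 + 0.3600·218.0) / 3.530 = 116.5/3.530 = 33.01 mg/L.
Half-life 8.7 h → k = ln 2 / 8.7 = 0.07967 h⁻¹ = 1.912 d⁻¹.
Applying C = C₀e^(−kt): 33.01 × 0.2581 = 8.519 mg/L.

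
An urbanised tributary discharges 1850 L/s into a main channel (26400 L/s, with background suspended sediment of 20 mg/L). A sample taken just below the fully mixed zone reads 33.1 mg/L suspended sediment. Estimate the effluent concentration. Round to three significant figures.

Mass balance: 26400·20.00 + 1850·Cₑ = 28250·33.10
→ Cₑ = (28250·33.10 − 26400·20.00) / 1850 = 220.0 mg/L.

220 mg/L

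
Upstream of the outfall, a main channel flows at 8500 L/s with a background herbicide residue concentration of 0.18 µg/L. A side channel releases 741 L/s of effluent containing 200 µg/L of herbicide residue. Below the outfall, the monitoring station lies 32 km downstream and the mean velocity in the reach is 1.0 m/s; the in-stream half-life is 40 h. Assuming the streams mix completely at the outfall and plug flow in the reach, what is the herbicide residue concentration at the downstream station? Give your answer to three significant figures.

Mass balance: C = (8500·0.1800 + 741.0·200.0) / 9241 = 149700/9241 = 16.20 µg/L.
Travel time t = 32·1000 / 1.0 = 32000 s = 8.889 h.
Half-life 40 h → k = ln 2 / 40 = 0.01733 h⁻¹ = 0.4159 d⁻¹.
First-order decay: C = 16.20·exp(−k·t) = 16.20·0.8572 = 13.89 µg/L.

13.9 µg/L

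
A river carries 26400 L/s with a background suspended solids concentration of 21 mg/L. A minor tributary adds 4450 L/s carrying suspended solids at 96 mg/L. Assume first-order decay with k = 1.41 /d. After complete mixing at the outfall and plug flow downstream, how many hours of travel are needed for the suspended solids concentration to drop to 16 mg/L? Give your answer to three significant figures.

After mixing, C = (26400·21.00 + 4450·96.00) / 30850 = 981600/30850 = 31.82 mg/L.
31.82·exp(−k·t) = 16 → t = ln(31.82/16)/k = 42130 s = 11.70 h.

11.7 h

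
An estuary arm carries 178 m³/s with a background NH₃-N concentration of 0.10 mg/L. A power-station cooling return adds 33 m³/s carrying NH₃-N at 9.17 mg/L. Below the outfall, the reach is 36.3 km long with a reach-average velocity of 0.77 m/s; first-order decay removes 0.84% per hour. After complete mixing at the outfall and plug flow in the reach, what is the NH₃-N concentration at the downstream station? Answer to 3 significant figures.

After mixing, C = (178.0·0.1000 + 33.00·9.170) / 211.0 = 320.4/211.0 = 1.519 mg/L.
Travel time t = 36.3·1000 / 0.77 = 47140 s = 13.10 h.
0.84%/h lost → k = −ln(1 − 0.0084) = 0.008435 h⁻¹.
Applying C = C₀e^(−kt): 1.519 × 0.8954 = 1.360 mg/L.

1.36 mg/L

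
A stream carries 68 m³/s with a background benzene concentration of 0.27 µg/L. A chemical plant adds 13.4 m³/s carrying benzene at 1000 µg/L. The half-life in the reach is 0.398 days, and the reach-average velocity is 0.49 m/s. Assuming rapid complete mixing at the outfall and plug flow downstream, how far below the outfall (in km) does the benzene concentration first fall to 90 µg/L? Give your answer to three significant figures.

Mass balance: C = (68.00·0.2700 + 13.40·1000) / 81.40 = 13420/81.40 = 164.8 µg/L.
Half-life 0.398 d → k = ln 2 / 0.398 = 1.742 d⁻¹.
Set 164.8·exp(−k·t) = 90 → t = ln(164.8/90)/k = 30020 s = 8.340 h.
Distance = v·t = 0.49·30020 = 14710 m = 14.71 km.

14.7 km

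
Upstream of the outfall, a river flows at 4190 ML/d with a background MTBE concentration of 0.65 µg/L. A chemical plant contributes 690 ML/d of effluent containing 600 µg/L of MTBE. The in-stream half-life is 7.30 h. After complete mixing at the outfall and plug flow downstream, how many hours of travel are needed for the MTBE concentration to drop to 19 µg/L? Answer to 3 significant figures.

Conservation of mass: C = (4190·0.6500 + 690.0·600.0) / 4880 = 416700/4880 = 85.39 µg/L.
Half-life 7.30 h → k = ln 2 / 7.30 = 0.09495 h⁻¹ = 2.279 d⁻¹.
85.39·exp(−k·t) = 19 → t = ln(85.39/19)/k = 56980 s = 15.83 h.

15.8 h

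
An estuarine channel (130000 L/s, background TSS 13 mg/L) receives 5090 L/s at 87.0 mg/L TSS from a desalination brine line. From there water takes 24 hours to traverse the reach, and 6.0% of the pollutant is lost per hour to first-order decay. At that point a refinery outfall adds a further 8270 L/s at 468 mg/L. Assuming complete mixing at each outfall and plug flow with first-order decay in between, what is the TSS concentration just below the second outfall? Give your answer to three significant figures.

Mass balance: C = (130000·13.00 + 5090·87.00) / 135100 = 2133000/135100 = 15.79 mg/L; combined flow 135100 L/s.
6.0%/h lost → k = −ln(1 − 0.06) = 0.06188 h⁻¹.
First-order decay: C = 15.79·exp(−k·t) = 15.79·0.2265 = 3.576 mg/L.
Second outfall: C = (135100·3.576 + 8270·468.0)/143400 = 30.37 mg/L.

30.4 mg/L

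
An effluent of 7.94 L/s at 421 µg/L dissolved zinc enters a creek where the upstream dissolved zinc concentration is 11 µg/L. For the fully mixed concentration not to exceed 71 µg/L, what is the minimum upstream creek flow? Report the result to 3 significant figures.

46.3 L/s

Set C_mix = 71: (Q·11.00 + 7.940·421.0) / (Q + 7.940) = 71
→ Q = 7.940·(421.0 − 71)/(71 − 11.00) = 46.32 L/s.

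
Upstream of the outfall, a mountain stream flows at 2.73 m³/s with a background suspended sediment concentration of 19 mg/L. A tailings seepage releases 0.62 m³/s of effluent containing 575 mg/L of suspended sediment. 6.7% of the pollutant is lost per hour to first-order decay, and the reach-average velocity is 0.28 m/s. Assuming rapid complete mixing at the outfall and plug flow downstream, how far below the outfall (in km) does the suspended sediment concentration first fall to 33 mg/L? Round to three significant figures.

19.0 km

Mass balance: C = (2.730·19.00 + 0.6200·575.0) / 3.350 = 408.4/3.350 = 121.9 mg/L.
6.7%/h lost → k = −ln(1 − 0.067) = 0.06935 h⁻¹.
Set 121.9·exp(−k·t) = 33 → t = ln(121.9/33)/k = 67830 s = 18.84 h.
Distance = v·t = 0.28·67830 = 18990 m = 18.99 km.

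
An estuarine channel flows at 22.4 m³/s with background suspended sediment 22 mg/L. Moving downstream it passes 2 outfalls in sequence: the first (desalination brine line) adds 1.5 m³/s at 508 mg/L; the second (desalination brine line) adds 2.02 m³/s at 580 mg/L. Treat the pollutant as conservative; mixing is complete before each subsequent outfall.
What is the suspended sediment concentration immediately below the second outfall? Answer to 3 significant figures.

After outfall 1: Q = 22.40 + 1.500 = 23.90 m³/s; C = (22.40·22.00 + 1.500·508.0)/23.90 = 52.50 mg/L.
After outfall 2: Q = 23.90 + 2.020 = 25.92 m³/s; C = (23.90·52.50 + 2.020·580.0)/25.92 = 93.61 mg/L.

93.6 mg/L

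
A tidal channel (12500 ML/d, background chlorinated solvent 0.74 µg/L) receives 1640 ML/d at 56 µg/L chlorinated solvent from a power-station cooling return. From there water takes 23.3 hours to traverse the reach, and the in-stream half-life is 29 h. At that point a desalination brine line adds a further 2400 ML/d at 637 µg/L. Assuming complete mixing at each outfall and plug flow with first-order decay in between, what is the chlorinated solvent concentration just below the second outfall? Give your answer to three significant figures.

95.9 µg/L

Mass balance: C = (12500·0.7400 + 1640·56.00) / 14140 = 101100/14140 = 7.149 µg/L; combined flow 14140 ML/d.
Half-life 29 h → k = ln 2 / 29 = 0.02390 h⁻¹ = 0.5736 d⁻¹.
Decay over the reach: 7.149·exp(−kt) = 7.149·0.5730 = 4.096 µg/L.
At the second outfall, C = (14140·4.096 + 2400·637.0) / (14140 + 2400) = 95.93 µg/L.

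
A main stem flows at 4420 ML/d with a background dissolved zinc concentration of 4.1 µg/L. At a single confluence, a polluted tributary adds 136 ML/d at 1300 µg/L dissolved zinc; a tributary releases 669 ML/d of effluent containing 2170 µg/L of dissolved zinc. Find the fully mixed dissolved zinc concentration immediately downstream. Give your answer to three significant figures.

Mixed concentration C = ΣQC/ΣQ = (4420·4.100 + 136.0·1300 + 669.0·2170) / 5225 = 1647000/5225 = 315.1 µg/L.

315 µg/L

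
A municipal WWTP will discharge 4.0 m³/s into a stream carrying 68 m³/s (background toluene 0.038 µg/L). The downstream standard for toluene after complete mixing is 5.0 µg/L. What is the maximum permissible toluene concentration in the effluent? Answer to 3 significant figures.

89.4 µg/L

At the limit, (Qr·Cr + Qe·Cₑ)/(Qr + Qe) = 5.0:
Cₑ = (72.00·5.0 − 68.00·0.03800) / 4.000 = 89.35 µg/L.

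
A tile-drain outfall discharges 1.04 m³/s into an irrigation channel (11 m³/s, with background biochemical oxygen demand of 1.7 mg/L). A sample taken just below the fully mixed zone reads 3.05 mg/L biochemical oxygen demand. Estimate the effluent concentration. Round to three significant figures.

Mass balance: 11.00·1.700 + 1.040·Cₑ = 12.04·3.050
→ Cₑ = (12.04·3.050 − 11.00·1.700) / 1.040 = 17.33 mg/L.

17.3 mg/L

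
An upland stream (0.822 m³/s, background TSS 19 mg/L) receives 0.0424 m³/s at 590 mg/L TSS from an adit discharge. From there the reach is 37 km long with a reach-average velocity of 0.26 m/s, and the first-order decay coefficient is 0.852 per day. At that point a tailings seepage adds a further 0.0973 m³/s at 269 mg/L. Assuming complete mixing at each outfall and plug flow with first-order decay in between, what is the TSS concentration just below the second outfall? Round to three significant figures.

Mass balance: C = (0.8220·19.00 + 0.04240·590.0) / 0.8644 = 40.63/0.8644 = 47.01 mg/L; combined flow 0.8644 m³/s.
Travel time t = 37·1000 / 0.26 = 142300 s = 39.53 h.
After decay, C = 47.01 × e^(−kt) = 47.01 × 0.2458 = 11.55 mg/L.
Second outfall: C = (0.8644·11.55 + 0.09730·269.0)/0.9617 = 37.60 mg/L.

37.6 mg/L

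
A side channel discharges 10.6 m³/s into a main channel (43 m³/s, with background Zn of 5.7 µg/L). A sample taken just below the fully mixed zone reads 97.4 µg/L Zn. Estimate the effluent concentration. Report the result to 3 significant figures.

469 µg/L

Mass balance: 43.00·5.700 + 10.60·Cₑ = 53.60·97.40
→ Cₑ = (53.60·97.40 − 43.00·5.700) / 10.60 = 469.4 µg/L.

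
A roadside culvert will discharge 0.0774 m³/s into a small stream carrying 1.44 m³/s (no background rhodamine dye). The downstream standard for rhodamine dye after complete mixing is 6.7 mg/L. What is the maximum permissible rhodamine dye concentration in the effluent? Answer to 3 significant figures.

At the limit, (Qr·Cr + Qe·Cₑ)/(Qr + Qe) = 6.7:
Cₑ = (1.517·6.7 − 1.440·0) / 0.07740 = 131.4 mg/L.

131 mg/L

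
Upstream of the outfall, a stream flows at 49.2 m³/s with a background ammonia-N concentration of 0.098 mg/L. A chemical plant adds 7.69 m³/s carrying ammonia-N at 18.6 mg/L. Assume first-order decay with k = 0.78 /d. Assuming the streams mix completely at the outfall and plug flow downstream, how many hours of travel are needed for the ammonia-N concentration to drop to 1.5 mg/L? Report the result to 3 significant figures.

16.9 h

After mixing, C = (49.20·0.09800 + 7.690·18.60) / 56.89 = 147.9/56.89 = 2.599 mg/L.
2.599·exp(−k·t) = 1.5 → t = ln(2.599/1.5)/k = 60880 s = 16.91 h.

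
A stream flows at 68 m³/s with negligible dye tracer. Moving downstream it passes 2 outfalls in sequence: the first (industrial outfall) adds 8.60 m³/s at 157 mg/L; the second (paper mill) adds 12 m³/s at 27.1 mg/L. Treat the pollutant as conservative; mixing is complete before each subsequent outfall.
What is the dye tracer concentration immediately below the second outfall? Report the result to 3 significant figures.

18.9 mg/L

After outfall 1: Q = 68.00 + 8.600 = 76.60 m³/s; C = (68.00·0 + 8.600·157.0)/76.60 = 17.63 mg/L.
After outfall 2: Q = 76.60 + 12.00 = 88.60 m³/s; C = (76.60·17.63 + 12.00·27.10)/88.60 = 18.91 mg/L.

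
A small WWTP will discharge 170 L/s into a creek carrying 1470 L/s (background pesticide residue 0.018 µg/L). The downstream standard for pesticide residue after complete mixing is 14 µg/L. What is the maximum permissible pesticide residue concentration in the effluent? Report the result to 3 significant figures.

135 µg/L

At the limit, (Qr·Cr + Qe·Cₑ)/(Qr + Qe) = 14:
Cₑ = (1640·14 − 1470·0.01800) / 170.0 = 134.9 µg/L.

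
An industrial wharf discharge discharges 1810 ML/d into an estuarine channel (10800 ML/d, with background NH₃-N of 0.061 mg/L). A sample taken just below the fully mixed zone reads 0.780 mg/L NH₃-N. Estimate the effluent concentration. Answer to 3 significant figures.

Mass balance: 10800·0.06100 + 1810·Cₑ = 12610·0.7800
→ Cₑ = (12610·0.7800 − 10800·0.06100) / 1810 = 5.070 mg/L.

5.07 mg/L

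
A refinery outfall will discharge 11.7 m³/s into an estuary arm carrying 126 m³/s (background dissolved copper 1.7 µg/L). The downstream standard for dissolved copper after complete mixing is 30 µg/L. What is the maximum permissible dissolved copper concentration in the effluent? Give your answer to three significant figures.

At the limit, (Qr·Cr + Qe·Cₑ)/(Qr + Qe) = 30:
Cₑ = (137.7·30 − 126.0·1.700) / 11.70 = 334.8 µg/L.

335 µg/L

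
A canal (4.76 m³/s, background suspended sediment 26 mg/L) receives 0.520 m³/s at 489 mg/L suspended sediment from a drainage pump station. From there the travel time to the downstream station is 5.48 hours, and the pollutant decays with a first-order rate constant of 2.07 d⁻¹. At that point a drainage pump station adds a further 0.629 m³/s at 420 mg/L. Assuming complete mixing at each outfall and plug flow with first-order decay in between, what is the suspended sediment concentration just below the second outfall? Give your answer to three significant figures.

84.6 mg/L

Flow-weighted average: C = (4.760·26.00 + 0.5200·489.0) / 5.280 = 378.0/5.280 = 71.60 mg/L; combined flow 5.280 m³/s.
Applying C = C₀e^(−kt): 71.60 × 0.6233 = 44.63 mg/L.
At the second outfall, C = (5.280·44.63 + 0.6290·420.0) / (5.280 + 0.6290) = 84.59 mg/L.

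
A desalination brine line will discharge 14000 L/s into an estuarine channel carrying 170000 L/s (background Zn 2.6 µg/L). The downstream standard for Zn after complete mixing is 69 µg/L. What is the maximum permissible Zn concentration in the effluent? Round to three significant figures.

875 µg/L

At the limit, (Qr·Cr + Qe·Cₑ)/(Qr + Qe) = 69:
Cₑ = (184000·69 − 170000·2.600) / 14000 = 875.3 µg/L.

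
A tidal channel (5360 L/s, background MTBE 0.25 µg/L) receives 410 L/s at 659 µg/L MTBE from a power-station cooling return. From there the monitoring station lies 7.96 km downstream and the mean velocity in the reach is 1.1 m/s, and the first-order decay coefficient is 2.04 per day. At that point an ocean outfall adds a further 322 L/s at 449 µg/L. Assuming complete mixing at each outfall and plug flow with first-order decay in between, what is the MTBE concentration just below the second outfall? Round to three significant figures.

Mixed concentration C = ΣQC/ΣQ = (5360·0.2500 + 410.0·659.0) / 5770 = 271500/5770 = 47.06 µg/L; combined flow 5770 L/s.
Travel time t = 7.96·1000 / 1.1 = 7236 s = 2.010 h.
Decay over the reach: 47.06·exp(−kt) = 47.06·0.8429 = 39.67 µg/L.
At the second outfall, C = (5770·39.67 + 322.0·449.0) / (5770 + 322.0) = 61.30 µg/L.

61.3 µg/L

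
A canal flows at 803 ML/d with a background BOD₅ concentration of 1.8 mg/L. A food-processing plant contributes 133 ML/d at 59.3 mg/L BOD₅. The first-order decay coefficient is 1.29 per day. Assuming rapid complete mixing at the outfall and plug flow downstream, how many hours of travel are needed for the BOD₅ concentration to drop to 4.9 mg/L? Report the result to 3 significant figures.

13.2 h

Mixed concentration C = ΣQC/ΣQ = (803.0·1.800 + 133.0·59.30) / 936.0 = 9332/936.0 = 9.970 mg/L.
9.970·exp(−k·t) = 4.9 → t = ln(9.970/4.9)/k = 47580 s = 13.22 h.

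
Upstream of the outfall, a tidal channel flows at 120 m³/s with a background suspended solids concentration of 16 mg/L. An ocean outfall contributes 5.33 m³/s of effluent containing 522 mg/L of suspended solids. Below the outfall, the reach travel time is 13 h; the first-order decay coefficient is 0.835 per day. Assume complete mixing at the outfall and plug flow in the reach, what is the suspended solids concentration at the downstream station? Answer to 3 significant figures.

Flow-weighted average: C = (120.0·16.00 + 5.330·522.0) / 125.3 = 4702/125.3 = 37.52 mg/L.
First-order decay: C = 37.52·exp(−k·t) = 37.52·0.6362 = 23.87 mg/L.

23.9 mg/L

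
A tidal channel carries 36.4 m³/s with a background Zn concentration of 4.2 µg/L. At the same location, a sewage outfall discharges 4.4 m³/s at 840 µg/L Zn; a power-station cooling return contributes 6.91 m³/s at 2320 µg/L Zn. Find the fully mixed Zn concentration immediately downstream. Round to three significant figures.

417 µg/L

After mixing, C = (36.40·4.200 + 4.400·840.0 + 6.910·2320) / 47.71 = 19880/47.71 = 416.7 µg/L.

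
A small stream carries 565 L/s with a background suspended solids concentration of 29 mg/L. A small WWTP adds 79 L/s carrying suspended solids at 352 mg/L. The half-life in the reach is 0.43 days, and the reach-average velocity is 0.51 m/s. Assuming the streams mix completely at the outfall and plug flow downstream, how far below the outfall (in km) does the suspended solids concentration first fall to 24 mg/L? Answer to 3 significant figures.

Mass balance: C = (565.0·29.00 + 79.00·352.0) / 644.0 = 44190/644.0 = 68.62 mg/L.
Half-life 0.43 d → k = ln 2 / 0.43 = 1.612 d⁻¹.
Set 68.62·exp(−k·t) = 24 → t = ln(68.62/24)/k = 56310 s = 15.64 h.
Distance = v·t = 0.51·56310 = 28720 m = 28.72 km.

28.7 km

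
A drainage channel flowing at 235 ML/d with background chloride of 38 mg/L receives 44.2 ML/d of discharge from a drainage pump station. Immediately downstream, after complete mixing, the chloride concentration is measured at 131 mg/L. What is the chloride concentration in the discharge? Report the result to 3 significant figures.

Mass balance: 235.0·38.00 + 44.20·Cₑ = 279.2·131.0
→ Cₑ = (279.2·131.0 − 235.0·38.00) / 44.20 = 625.5 mg/L.

625 mg/L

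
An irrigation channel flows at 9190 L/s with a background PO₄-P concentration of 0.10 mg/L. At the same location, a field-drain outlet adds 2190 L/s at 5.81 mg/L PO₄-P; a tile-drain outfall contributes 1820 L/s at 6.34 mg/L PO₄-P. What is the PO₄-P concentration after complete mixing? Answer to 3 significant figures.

Conservation of mass: C = (9190·0.1000 + 2190·5.810 + 1820·6.340) / 13200 = 25180/13200 = 1.908 mg/L.

1.91 mg/L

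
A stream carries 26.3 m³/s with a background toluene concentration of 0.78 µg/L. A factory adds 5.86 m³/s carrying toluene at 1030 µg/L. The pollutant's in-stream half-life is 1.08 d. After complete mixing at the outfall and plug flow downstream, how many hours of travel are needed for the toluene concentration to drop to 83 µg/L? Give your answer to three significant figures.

Mass balance: C = (26.30·0.7800 + 5.860·1030) / 32.16 = 6056/32.16 = 188.3 µg/L.
Half-life 1.08 d → k = ln 2 / 1.08 = 0.6418 d⁻¹.
188.3·exp(−k·t) = 83 → t = ln(188.3/83)/k = 110300 s = 30.64 h.

30.6 h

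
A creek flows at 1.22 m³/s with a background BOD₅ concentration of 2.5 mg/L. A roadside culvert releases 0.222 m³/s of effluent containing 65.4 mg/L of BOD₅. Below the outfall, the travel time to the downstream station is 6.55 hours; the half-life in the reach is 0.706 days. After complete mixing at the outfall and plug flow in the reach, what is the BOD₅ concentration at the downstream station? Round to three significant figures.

Flow-weighted average: C = (1.220·2.500 + 0.2220·65.40) / 1.442 = 17.57/1.442 = 12.18 mg/L.
Half-life 0.706 d → k = ln 2 / 0.706 = 0.9818 d⁻¹.
Applying C = C₀e^(−kt): 12.18 × 0.7649 = 9.320 mg/L.

9.32 mg/L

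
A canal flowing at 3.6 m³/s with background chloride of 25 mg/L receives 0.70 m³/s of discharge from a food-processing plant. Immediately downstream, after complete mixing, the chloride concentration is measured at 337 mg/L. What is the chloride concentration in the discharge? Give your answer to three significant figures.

Mass balance: 3.600·25.00 + 0.7000·Cₑ = 4.300·337.0
→ Cₑ = (4.300·337.0 − 3.600·25.00) / 0.7000 = 1942 mg/L.

1940 mg/L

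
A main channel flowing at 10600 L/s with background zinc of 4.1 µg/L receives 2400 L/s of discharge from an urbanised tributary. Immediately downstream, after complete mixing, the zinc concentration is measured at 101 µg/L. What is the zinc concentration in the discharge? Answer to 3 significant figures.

529 µg/L

Mass balance: 10600·4.100 + 2400·Cₑ = 13000·101.0
→ Cₑ = (13000·101.0 − 10600·4.100) / 2400 = 529.0 µg/L.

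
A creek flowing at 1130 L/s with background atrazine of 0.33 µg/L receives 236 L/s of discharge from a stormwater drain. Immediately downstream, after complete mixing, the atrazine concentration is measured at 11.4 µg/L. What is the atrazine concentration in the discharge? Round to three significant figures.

Mass balance: 1130·0.3300 + 236.0·Cₑ = 1366·11.40
→ Cₑ = (1366·11.40 − 1130·0.3300) / 236.0 = 64.40 µg/L.

64.4 µg/L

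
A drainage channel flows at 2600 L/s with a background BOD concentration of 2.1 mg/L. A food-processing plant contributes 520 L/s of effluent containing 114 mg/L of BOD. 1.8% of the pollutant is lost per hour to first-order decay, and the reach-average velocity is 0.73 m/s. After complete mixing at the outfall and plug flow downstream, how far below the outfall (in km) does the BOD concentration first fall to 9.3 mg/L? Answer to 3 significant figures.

116 km

Conservation of mass: C = (2600·2.100 + 520.0·114.0) / 3120 = 64740/3120 = 20.75 mg/L.
1.8%/h lost → k = −ln(1 − 0.018) = 0.01816 h⁻¹.
Set 20.75·exp(−k·t) = 9.3 → t = ln(20.75/9.3)/k = 159100 s = 44.18 h.
Distance = v·t = 0.73·159100 = 116100 m = 116.1 km.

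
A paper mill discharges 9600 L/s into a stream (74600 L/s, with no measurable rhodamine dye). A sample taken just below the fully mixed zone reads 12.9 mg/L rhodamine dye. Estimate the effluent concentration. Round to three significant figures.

113 mg/L

Mass balance: 74600·0 + 9600·Cₑ = 84200·12.90
→ Cₑ = (84200·12.90 − 74600·0) / 9600 = 113.1 mg/L.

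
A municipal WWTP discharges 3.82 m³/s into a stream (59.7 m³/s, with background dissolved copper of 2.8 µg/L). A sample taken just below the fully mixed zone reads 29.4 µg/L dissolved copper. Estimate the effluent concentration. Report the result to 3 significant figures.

Mass balance: 59.70·2.800 + 3.820·Cₑ = 63.52·29.40
→ Cₑ = (63.52·29.40 − 59.70·2.800) / 3.820 = 445.1 µg/L.

445 µg/L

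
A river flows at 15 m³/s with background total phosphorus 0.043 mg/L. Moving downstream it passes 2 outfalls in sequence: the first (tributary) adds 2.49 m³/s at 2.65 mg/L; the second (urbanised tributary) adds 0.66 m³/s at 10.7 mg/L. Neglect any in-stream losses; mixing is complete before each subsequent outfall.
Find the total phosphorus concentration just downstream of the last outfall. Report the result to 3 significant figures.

After outfall 1: Q = 15.00 + 2.490 = 17.49 m³/s; C = (15.00·0.04300 + 2.490·2.650)/17.49 = 0.4142 mg/L.
After outfall 2: Q = 17.49 + 0.6600 = 18.15 m³/s; C = (17.49·0.4142 + 0.6600·10.70)/18.15 = 0.7882 mg/L.

0.788 mg/L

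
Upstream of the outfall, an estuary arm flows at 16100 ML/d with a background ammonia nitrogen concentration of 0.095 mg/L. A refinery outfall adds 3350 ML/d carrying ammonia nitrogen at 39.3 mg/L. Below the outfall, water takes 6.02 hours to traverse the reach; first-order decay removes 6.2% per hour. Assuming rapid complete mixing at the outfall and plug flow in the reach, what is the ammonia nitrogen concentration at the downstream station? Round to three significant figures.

Conservation of mass: C = (16100·0.09500 + 3350·39.30) / 19450 = 133200/19450 = 6.848 mg/L.
6.2%/h lost → k = −ln(1 − 0.062) = 0.06401 h⁻¹.
First-order decay: C = 6.848·exp(−k·t) = 6.848·0.6802 = 4.658 mg/L.

4.66 mg/L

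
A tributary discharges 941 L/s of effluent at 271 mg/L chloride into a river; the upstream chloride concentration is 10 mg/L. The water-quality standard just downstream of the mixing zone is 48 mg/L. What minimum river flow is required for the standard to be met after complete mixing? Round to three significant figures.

5520 L/s

Set C_mix = 48: (Q·10.00 + 941.0·271.0) / (Q + 941.0) = 48
→ Q = 941.0·(271.0 − 48)/(48 − 10.00) = 5522 L/s.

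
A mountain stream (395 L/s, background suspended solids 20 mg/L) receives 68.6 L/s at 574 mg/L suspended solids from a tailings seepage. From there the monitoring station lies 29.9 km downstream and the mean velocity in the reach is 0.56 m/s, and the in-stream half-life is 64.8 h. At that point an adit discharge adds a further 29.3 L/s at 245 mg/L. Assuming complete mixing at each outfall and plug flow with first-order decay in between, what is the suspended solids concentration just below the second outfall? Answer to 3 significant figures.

96.4 mg/L

After mixing, C = (395.0·20.00 + 68.60·574.0) / 463.6 = 47280/463.6 = 102.0 mg/L; combined flow 463.6 L/s.
Travel time t = 29.9·1000 / 0.56 = 53390 s = 14.83 h.
Half-life 64.8 h → k = ln 2 / 64.8 = 0.01070 h⁻¹ = 0.2567 d⁻¹.
Applying C = C₀e^(−kt): 102.0 × 0.8533 = 87.02 mg/L.
At the second outfall, C = (463.6·87.02 + 29.30·245.0) / (463.6 + 29.30) = 96.41 mg/L.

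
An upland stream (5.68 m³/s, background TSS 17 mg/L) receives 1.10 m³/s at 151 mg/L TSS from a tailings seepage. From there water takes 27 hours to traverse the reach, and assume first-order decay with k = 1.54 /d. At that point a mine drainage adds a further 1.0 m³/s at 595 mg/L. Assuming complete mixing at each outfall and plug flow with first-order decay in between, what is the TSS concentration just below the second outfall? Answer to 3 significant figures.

Mixed concentration C = ΣQC/ΣQ = (5.680·17.00 + 1.100·151.0) / 6.780 = 262.7/6.780 = 38.74 mg/L; combined flow 6.780 m³/s.
After decay, C = 38.74 × e^(−kt) = 38.74 × 0.1768 = 6.851 mg/L.
Second outfall: C = (6.780·6.851 + 1.000·595.0)/7.780 = 82.45 mg/L.

82.4 mg/L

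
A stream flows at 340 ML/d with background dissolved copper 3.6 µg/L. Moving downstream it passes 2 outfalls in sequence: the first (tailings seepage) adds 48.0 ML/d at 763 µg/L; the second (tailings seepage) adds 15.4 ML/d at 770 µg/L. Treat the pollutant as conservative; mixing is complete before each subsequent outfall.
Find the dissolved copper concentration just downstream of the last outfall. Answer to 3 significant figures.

Below outfall 1: Q → 388.0 ML/d, C = (340.0·3.600 + 48.00·763.0)/388.0 = 97.55 µg/L.
Below outfall 2: Q → 403.4 ML/d, C = (388.0·97.55 + 15.40·770.0)/403.4 = 123.2 µg/L.

123 µg/L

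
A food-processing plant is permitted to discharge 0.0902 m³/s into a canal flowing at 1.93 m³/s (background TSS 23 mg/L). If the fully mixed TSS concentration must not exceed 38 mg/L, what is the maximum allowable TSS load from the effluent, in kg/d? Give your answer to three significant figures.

Mass balance at the limit: 1.930·23.00 + 0.09020·Cₑ = 2.020·38 → Cₑ = 359.0 mg/L.
Load = 0.09020 m³/s × 359.0 g/m³ × 86 400 s/d = 2797 kg/d.

2800 kg/d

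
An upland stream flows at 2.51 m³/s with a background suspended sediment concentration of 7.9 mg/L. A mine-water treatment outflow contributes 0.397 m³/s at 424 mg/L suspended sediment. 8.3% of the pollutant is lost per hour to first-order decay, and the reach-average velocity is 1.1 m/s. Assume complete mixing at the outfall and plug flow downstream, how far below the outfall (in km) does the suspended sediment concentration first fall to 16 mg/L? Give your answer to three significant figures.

63.9 km

Mixed concentration C = ΣQC/ΣQ = (2.510·7.900 + 0.3970·424.0) / 2.907 = 188.2/2.907 = 64.73 mg/L.
8.3%/h lost → k = −ln(1 − 0.083) = 0.08665 h⁻¹.
Set 64.73·exp(−k·t) = 16 → t = ln(64.73/16)/k = 58070 s = 16.13 h.
Distance = v·t = 1.1·58070 = 63870 m = 63.87 km.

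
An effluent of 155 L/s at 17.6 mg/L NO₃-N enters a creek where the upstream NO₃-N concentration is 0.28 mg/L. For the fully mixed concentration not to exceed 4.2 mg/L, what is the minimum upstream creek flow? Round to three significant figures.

Set C_mix = 4.2: (Q·0.2800 + 155.0·17.60) / (Q + 155.0) = 4.2
→ Q = 155.0·(17.60 − 4.2)/(4.2 − 0.2800) = 529.8 L/s.

530 L/s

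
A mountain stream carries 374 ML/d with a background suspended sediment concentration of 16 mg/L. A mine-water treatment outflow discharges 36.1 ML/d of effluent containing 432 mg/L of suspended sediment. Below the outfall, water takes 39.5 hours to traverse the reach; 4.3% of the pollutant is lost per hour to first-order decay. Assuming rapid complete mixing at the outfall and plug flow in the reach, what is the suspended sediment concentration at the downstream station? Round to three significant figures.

9.27 mg/L

After mixing, C = (374.0·16.00 + 36.10·432.0) / 410.1 = 21580/410.1 = 52.62 mg/L.
4.3%/h lost → k = −ln(1 − 0.043) = 0.04395 h⁻¹.
Decay over the reach: 52.62·exp(−kt) = 52.62·0.1762 = 9.272 mg/L.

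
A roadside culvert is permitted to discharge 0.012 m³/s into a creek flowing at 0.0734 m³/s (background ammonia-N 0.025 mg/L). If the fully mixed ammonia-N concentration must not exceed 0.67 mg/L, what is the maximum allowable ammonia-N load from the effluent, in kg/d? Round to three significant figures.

Mass balance at the limit: 0.07340·0.02500 + 0.01200·Cₑ = 0.08540·0.67 → Cₑ = 4.615 mg/L.
Load = 0.01200 m³/s × 4.615 g/m³ × 86 400 s/d = 4.785 kg/d.

4.79 kg/d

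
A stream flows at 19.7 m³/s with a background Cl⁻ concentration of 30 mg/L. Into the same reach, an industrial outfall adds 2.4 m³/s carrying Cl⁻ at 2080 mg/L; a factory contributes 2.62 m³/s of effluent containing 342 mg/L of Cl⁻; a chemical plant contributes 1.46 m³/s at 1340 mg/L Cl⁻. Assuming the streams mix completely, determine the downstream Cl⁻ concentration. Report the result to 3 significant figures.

322 mg/L

Mass balance: C = (19.70·30.00 + 2.400·2080 + 2.620·342.0 + 1.460·1340) / 26.18 = 8435/26.18 = 322.2 mg/L.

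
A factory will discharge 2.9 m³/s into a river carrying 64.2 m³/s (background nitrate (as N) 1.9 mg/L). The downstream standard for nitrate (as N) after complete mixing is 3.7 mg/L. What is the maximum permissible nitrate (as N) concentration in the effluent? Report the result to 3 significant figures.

At the limit, (Qr·Cr + Qe·Cₑ)/(Qr + Qe) = 3.7:
Cₑ = (67.10·3.7 − 64.20·1.900) / 2.900 = 43.55 mg/L.

43.5 mg/L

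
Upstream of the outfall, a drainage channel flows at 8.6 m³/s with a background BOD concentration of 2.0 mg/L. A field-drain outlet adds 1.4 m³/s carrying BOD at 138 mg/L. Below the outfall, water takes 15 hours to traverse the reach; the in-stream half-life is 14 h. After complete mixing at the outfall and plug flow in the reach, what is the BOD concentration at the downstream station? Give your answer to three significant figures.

Conservation of mass: C = (8.600·2.000 + 1.400·138.0) / 10.00 = 210.4/10.00 = 21.04 mg/L.
Half-life 14 h → k = ln 2 / 14 = 0.04951 h⁻¹ = 1.188 d⁻¹.
After decay, C = 21.04 × e^(−kt) = 21.04 × 0.4758 = 10.01 mg/L.

10.0 mg/L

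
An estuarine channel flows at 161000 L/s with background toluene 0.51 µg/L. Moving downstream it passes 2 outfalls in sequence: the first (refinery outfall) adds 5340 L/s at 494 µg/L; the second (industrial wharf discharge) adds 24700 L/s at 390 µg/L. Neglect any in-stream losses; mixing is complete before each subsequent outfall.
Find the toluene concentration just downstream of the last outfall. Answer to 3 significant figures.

Outfall 1: combined Q = 166300 L/s; C = (161000·0.5100 + 5340·494.0)/166300 = 16.35 µg/L.
Outfall 2: combined Q = 191000 L/s; C = (166300·16.35 + 24700·390.0)/191000 = 64.66 µg/L.

64.7 µg/L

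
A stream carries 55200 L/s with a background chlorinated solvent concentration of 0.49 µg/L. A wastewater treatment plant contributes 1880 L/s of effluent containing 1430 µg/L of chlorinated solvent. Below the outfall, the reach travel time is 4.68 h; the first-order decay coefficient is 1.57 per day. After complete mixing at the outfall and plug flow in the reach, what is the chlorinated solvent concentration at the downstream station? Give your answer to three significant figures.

35.0 µg/L

Mass balance: C = (55200·0.4900 + 1880·1430) / 57080 = 2715000/57080 = 47.57 µg/L.
First-order decay: C = 47.57·exp(−k·t) = 47.57·0.7363 = 35.03 µg/L.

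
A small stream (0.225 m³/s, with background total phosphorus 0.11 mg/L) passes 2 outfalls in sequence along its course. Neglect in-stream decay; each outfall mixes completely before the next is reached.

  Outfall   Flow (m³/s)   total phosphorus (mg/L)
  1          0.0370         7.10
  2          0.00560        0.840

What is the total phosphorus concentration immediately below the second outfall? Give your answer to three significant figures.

1.09 mg/L

Below outfall 1: Q → 0.2620 m³/s, C = (0.2250·0.1100 + 0.03700·7.100)/0.2620 = 1.097 mg/L.
Below outfall 2: Q → 0.2676 m³/s, C = (0.2620·1.097 + 0.005600·0.8400)/0.2676 = 1.092 mg/L.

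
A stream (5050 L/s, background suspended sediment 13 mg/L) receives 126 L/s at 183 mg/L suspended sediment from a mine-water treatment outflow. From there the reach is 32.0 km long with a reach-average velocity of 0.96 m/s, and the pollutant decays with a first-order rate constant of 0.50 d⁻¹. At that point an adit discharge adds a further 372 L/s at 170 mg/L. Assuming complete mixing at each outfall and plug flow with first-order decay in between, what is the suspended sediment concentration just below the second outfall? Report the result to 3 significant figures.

24.6 mg/L

After mixing, C = (5050·13.00 + 126.0·183.0) / 5176 = 88710/5176 = 17.14 mg/L; combined flow 5176 L/s.
Travel time t = 32.0·1000 / 0.96 = 33330 s = 9.259 h.
Applying C = C₀e^(−kt): 17.14 × 0.8246 = 14.13 mg/L.
At the second outfall, C = (5176·14.13 + 372.0·170.0) / (5176 + 372.0) = 24.58 mg/L.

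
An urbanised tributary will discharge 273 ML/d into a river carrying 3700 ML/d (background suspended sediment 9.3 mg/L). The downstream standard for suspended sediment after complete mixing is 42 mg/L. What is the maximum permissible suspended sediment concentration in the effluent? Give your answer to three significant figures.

485 mg/L

At the limit, (Qr·Cr + Qe·Cₑ)/(Qr + Qe) = 42:
Cₑ = (3973·42 − 3700·9.300) / 273.0 = 485.2 mg/L.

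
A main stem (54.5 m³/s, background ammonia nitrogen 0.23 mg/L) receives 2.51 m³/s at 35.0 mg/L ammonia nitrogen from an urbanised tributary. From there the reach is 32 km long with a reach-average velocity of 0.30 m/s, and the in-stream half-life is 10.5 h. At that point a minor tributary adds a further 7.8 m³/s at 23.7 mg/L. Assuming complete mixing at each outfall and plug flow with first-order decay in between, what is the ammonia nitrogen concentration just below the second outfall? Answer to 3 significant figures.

3.07 mg/L

Mass balance: C = (54.50·0.2300 + 2.510·35.00) / 57.01 = 100.4/57.01 = 1.761 mg/L; combined flow 57.01 m³/s.
Travel time t = 32·1000 / 0.30 = 106700 s = 29.63 h.
Half-life 10.5 h → k = ln 2 / 10.5 = 0.06601 h⁻¹ = 1.584 d⁻¹.
Decay over the reach: 1.761·exp(−kt) = 1.761·0.1414 = 0.2490 mg/L.
At the second outfall, C = (57.01·0.2490 + 7.800·23.70) / (57.01 + 7.800) = 3.071 mg/L.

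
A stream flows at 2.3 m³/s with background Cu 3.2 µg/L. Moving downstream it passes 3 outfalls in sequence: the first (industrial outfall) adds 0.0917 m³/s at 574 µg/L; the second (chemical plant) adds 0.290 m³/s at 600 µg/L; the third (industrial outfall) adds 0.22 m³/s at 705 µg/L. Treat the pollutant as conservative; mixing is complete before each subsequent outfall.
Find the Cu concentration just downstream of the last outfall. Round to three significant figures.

134 µg/L

Outfall 1: combined Q = 2.392 m³/s; C = (2.300·3.200 + 0.09170·574.0)/2.392 = 25.09 µg/L.
Outfall 2: combined Q = 2.682 m³/s; C = (2.392·25.09 + 0.2900·600.0)/2.682 = 87.26 µg/L.
Outfall 3: combined Q = 2.902 m³/s; C = (2.682·87.26 + 0.2200·705.0)/2.902 = 134.1 µg/L.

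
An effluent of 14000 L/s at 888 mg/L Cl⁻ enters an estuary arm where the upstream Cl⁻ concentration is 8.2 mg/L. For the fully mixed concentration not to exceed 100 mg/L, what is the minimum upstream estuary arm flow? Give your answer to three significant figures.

Set C_mix = 100: (Q·8.200 + 14000·888.0) / (Q + 14000) = 100
→ Q = 14000·(888.0 − 100)/(100 − 8.200) = 120200 L/s.

120000 L/s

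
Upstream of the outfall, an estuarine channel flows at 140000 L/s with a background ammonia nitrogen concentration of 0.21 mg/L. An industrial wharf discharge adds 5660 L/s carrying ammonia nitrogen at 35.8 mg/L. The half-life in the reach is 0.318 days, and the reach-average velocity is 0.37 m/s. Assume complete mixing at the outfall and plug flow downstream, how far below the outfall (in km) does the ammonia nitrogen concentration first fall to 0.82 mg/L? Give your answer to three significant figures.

Mass balance: C = (140000·0.2100 + 5660·35.80) / 145700 = 232000/145700 = 1.593 mg/L.
Half-life 0.318 d → k = ln 2 / 0.318 = 2.180 d⁻¹.
Set 1.593·exp(−k·t) = 0.82 → t = ln(1.593/0.82)/k = 26320 s = 7.311 h.
Distance = v·t = 0.37·26320 = 9739 m = 9.739 km.

9.74 km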